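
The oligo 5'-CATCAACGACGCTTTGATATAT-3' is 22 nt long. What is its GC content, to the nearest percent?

Counting bases: G=3, C=5, T=7, A=7
G+C = 3 + 5 = 8 out of 22 bases
%GC = 8/22 × 100 = 36.36% ≈ 36%

36%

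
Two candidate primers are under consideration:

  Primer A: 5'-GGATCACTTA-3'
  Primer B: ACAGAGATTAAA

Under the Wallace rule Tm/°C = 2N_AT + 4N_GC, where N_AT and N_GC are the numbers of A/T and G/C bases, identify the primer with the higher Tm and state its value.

Primer A: A+T=6, G+C=4 → Tm = 2(6)+4(4) = 28°C
Primer B: A+T=9, G+C=3 → Tm = 2(9)+4(3) = 30°C
28°C vs 30°C → primer B is higher.

Primer B, 30°C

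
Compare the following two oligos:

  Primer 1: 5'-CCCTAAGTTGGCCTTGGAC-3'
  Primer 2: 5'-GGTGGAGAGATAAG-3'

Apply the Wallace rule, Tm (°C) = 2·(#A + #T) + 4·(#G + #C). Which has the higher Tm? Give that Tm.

Primer 1, 60°C

Primer 1: A+T=8, G+C=11 → Tm = 2(8)+4(11) = 60°C
Primer 2: A+T=7, G+C=7 → Tm = 2(7)+4(7) = 42°C
60°C vs 42°C → primer 1 is higher.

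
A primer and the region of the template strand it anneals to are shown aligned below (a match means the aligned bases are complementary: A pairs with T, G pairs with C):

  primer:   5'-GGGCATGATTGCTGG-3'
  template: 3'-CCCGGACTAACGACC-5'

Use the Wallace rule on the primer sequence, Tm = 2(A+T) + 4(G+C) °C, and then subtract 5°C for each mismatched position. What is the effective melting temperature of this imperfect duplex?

43°C

Primer base counts: A=2, T=4, G=7, C=2 → A+T=6, G+C=9
Perfect-match Tm = 2(6) + 4(9) = 12 + 36 = 48°C
Mismatches (positions where the bases are not complementary): 1 (at position 5)
Effective Tm = 48 − 1×5 = 48 − 5 = 43°C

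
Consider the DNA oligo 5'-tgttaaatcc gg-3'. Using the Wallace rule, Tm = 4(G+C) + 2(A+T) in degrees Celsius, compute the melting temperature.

34°C

Scanning the sequence gives T=4, A=3, G=3, C=2.
AT pairs contribute 7, GC pairs contribute 5.
Tm = 2(7) + 4(5) = 14 + 20 = 34°C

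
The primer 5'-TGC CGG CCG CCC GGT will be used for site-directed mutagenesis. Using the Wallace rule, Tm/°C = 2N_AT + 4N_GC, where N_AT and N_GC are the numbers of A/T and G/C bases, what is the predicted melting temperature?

56°C

Base counts: A=0, C=7, G=6, T=2
A+T = 2, G+C = 13
Tm = 2(2) + 4(13) = 4 + 52 = 56°C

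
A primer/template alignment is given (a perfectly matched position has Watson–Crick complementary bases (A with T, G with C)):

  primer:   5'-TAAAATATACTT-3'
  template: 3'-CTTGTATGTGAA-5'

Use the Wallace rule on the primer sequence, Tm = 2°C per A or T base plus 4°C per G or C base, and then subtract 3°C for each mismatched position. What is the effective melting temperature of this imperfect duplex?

Primer base counts: A=6, T=5, G=0, C=1 → A+T=11, G+C=1
Perfect-match Tm = 2(11) + 4(1) = 22 + 4 = 26°C
Mismatches (positions where the bases are not complementary): 3 (at positions 1, 4, 8)
Effective Tm = 26 − 3×3 = 26 − 9 = 17°C

17°C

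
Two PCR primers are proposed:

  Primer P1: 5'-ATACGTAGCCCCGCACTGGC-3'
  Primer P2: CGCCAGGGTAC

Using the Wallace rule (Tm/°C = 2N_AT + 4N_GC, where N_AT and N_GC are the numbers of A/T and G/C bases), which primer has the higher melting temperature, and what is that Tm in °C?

Primer P1: A+T=7, G+C=13 → Tm = 2(7)+4(13) = 66°C
Primer P2: A+T=3, G+C=8 → Tm = 2(3)+4(8) = 38°C
66°C vs 38°C → primer P1 is higher.

Primer P1, 66°C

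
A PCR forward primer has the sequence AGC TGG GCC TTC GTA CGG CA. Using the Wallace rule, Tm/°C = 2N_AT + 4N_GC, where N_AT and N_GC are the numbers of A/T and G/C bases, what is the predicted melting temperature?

Base counts: T=4, G=7, C=6, A=3
AT pairs contribute 7, GC pairs contribute 13.
Tm = 4·13 + 2·7 = 52 + 14 = 66°C

66°C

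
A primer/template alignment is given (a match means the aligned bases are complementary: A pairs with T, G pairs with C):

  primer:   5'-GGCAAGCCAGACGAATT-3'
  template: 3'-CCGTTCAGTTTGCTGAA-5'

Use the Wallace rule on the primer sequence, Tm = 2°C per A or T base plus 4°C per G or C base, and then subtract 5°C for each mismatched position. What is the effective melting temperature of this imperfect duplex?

Primer base counts: A=6, T=2, G=5, C=4 → A+T=8, G+C=9
Perfect-match Tm = 2(8) + 4(9) = 16 + 36 = 52°C
Mismatches (positions where the bases are not complementary): 3 (at positions 7, 10, 15)
Effective Tm = 52 − 3×5 = 52 − 15 = 37°C

37°C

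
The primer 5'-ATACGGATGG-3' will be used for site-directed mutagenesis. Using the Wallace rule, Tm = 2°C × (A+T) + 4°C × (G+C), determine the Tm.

Counting bases: A=3, G=4, C=1, T=2
So N_AT = 5 and N_GC = 5.
Tm = 4·5 + 2·5 = 20 + 10 = 30°C

30°C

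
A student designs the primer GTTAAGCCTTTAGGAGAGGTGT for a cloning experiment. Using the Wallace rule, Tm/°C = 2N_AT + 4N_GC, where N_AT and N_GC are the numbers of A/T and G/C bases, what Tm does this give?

64°C

Scanning the sequence gives C=2, G=8, T=7, A=5.
A+T = 12, G+C = 10
Tm = 2×12 + 4×10 = 64°C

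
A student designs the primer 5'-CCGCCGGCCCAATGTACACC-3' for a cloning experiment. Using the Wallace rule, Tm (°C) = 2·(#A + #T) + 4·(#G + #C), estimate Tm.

G=4, T=2, C=10, A=4
So N_AT = 6 and N_GC = 14.
Tm = 2(6) + 4(14) = 12 + 56 = 68°C

68°C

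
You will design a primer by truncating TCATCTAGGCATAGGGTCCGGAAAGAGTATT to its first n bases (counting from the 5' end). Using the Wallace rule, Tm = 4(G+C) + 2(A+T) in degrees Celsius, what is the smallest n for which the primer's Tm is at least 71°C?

First 23 bases: TCATCTAGGCATAGGGTCCGGAA → Tm = 70°C (< 71°C)
First 24 bases: TCATCTAGGCATAGGGTCCGGAAA → Tm = 72°C (≥ 71°C)
Each additional base adds 2°C (A/T) or 4°C (G/C), so Tm is non-decreasing in n; n = 24 is the first length to reach 71°C.

n = 24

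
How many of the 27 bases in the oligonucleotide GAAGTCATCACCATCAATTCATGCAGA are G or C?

11

T=6, G=4, C=7, A=10
Total G or C: 4 + 7 = 11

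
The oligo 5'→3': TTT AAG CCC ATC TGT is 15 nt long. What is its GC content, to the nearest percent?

Counting bases: A=3, C=4, T=6, G=2
G+C = 2 + 4 = 6 out of 15 bases
%GC = 6/15 × 100 = 40% ≈ 40%

40%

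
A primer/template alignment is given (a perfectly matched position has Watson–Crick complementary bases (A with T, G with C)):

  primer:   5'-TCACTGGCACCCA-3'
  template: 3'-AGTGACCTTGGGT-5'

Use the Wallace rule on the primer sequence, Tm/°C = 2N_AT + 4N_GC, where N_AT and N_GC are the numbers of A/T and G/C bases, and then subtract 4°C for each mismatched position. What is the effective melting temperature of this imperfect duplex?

38°C

Primer base counts: A=3, T=2, G=2, C=6 → A+T=5, G+C=8
Perfect-match Tm = 2(5) + 4(8) = 10 + 32 = 42°C
Mismatches (positions where the bases are not complementary): 1 (at position 8)
Effective Tm = 42 − 1×4 = 42 − 4 = 38°C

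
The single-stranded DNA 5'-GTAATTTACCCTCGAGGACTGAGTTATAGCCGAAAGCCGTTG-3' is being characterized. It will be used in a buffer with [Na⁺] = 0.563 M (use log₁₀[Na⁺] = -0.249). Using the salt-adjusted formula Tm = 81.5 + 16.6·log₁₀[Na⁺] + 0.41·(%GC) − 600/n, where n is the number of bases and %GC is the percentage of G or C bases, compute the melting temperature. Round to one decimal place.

Length n = 42. A=11, G=11, T=11, C=9
G+C = 20, so %GC = 20/42 × 100 = 47.619%
Salt term: 16.6 × (-0.249) = -4.133
GC term: 0.41 × 47.619 = 19.524; length term: −600/42 = −14.286
Tm = 81.5 + (-4.133) + 19.524 − 14.286 = 82.605 → 82.6°C

82.6°C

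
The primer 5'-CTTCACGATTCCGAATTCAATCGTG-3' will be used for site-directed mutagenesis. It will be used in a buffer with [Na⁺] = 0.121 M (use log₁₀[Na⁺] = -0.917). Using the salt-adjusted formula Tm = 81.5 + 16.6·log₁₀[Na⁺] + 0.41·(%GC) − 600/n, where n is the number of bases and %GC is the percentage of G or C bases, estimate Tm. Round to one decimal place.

60.3°C

Length n = 25. Scanning the sequence gives A=6, C=7, T=8, G=4.
G+C = 11, so %GC = 11/25 × 100 = 44%
Salt term: 16.6 × (-0.917) = -15.222
GC term: 0.41 × 44 = 18.04; length term: −600/25 = −24
Tm = 81.5 + (-15.222) + 18.04 − 24 = 60.318 → 60.3°C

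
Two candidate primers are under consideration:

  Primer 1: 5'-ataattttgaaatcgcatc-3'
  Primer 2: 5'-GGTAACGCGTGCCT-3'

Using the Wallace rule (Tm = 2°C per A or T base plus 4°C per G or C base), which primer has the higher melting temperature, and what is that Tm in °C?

Primer 1: A+T=14, G+C=5 → Tm = 2(14)+4(5) = 48°C
Primer 2: A+T=5, G+C=9 → Tm = 2(5)+4(9) = 46°C
48°C vs 46°C → primer 1 is higher.

Primer 1, 48°C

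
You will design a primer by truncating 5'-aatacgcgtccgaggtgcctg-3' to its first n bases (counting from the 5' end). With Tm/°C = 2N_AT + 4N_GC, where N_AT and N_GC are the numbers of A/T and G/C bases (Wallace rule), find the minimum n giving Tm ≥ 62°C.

First 18 bases: AATACGCGTCCGAGGTGC → Tm = 58°C (< 62°C)
First 19 bases: AATACGCGTCCGAGGTGCC → Tm = 62°C (≥ 62°C)
Each additional base adds 2°C (A/T) or 4°C (G/C), so Tm is non-decreasing in n; n = 19 is the first length to reach 62°C.

n = 19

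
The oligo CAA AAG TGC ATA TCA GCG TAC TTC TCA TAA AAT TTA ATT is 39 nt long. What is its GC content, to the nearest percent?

Scanning the sequence gives T=13, C=7, G=4, A=15.
G+C = 4 + 7 = 11 out of 39 bases
%GC = 11/39 × 100 = 28.21% ≈ 28%

28%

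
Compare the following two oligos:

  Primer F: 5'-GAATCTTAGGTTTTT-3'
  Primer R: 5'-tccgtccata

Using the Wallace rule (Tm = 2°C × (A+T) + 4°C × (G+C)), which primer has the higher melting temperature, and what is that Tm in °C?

Primer F: A+T=11, G+C=4 → Tm = 2(11)+4(4) = 38°C
Primer R: A+T=5, G+C=5 → Tm = 2(5)+4(5) = 30°C
38°C vs 30°C → primer F is higher.

Primer F, 38°C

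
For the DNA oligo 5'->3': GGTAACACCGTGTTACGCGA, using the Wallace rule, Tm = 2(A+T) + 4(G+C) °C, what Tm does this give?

Scanning the sequence gives C=5, T=4, G=6, A=5.
So N_AT = 9 and N_GC = 11.
Tm = 2(9) + 4(11) = 18 + 44 = 62°C

62°C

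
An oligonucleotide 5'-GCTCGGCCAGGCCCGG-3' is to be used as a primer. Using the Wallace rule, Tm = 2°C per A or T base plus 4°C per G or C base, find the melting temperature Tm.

60°C

Base counts: G=7, T=1, A=1, C=7
A+T = 2, G+C = 14
Tm = 2(2) + 4(14) = 4 + 56 = 60°C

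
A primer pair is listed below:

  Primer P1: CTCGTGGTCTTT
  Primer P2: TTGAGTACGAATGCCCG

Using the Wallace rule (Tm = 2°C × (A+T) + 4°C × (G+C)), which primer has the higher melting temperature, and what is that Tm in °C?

Primer P2, 52°C

Primer P1: A+T=6, G+C=6 → Tm = 2(6)+4(6) = 36°C
Primer P2: A+T=8, G+C=9 → Tm = 2(8)+4(9) = 52°C
36°C vs 52°C → primer P2 is higher.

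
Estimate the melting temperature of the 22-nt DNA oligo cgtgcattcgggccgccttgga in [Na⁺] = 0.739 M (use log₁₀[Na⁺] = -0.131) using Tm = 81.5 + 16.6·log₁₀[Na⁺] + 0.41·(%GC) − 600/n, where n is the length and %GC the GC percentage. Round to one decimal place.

80.0°C

Length n = 22. Scanning the sequence gives G=8, C=7, T=5, A=2.
G+C = 15, so %GC = 15/22 × 100 = 68.182%
Salt term: 16.6 × (-0.131) = -2.175
GC term: 0.41 × 68.182 = 27.955; length term: −600/22 = −27.273
Tm = 81.5 + (-2.175) + 27.955 − 27.273 = 80.007 → 80.0°C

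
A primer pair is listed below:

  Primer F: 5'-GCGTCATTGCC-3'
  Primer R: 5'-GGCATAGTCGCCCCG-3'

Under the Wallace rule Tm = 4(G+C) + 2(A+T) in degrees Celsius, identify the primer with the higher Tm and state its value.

Primer F: A+T=4, G+C=7 → Tm = 2(4)+4(7) = 36°C
Primer R: A+T=4, G+C=11 → Tm = 2(4)+4(11) = 52°C
36°C vs 52°C → primer R is higher.

Primer R, 52°C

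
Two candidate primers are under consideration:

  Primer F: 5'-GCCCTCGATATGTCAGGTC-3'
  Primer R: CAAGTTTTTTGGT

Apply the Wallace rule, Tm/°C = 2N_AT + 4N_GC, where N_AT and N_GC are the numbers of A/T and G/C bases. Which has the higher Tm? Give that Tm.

Primer F: A+T=8, G+C=11 → Tm = 2(8)+4(11) = 60°C
Primer R: A+T=9, G+C=4 → Tm = 2(9)+4(4) = 34°C
60°C vs 34°C → primer F is higher.

Primer F, 60°C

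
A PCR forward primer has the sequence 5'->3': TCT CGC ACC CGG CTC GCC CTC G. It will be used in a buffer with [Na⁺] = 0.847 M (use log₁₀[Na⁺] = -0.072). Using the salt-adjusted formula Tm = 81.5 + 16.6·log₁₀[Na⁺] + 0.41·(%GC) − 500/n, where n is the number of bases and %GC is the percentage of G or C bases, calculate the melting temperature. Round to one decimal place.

89.3°C

Length n = 22. Base counts: T=4, A=1, G=5, C=12
G+C = 17, so %GC = 17/22 × 100 = 77.273%
Salt term: 16.6 × (-0.072) = -1.195
GC term: 0.41 × 77.273 = 31.682; length term: −500/22 = −22.727
Tm = 81.5 + (-1.195) + 31.682 − 22.727 = 89.26 → 89.3°C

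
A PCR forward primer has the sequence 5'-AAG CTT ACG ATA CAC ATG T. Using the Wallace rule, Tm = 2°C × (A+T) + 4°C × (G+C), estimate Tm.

Counting bases: G=3, T=5, A=7, C=4
AT pairs contribute 12, GC pairs contribute 7.
Tm = 4·7 + 2·12 = 28 + 24 = 52°C

52°C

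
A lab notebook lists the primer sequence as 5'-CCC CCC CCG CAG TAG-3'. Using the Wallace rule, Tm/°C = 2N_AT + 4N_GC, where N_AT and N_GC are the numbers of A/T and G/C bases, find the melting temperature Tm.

Counting bases: A=2, T=1, G=3, C=9
So N_AT = 3 and N_GC = 12.
Tm = 2(3) + 4(12) = 6 + 48 = 54°C

54°C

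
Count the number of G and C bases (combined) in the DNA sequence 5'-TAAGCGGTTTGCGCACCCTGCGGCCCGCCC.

T=5, G=9, C=13, A=3
Total G or C: 9 + 13 = 22

22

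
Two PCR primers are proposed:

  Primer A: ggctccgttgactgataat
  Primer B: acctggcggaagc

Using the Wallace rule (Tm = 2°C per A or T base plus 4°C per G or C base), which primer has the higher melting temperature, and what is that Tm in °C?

Primer A, 56°C

Primer A: A+T=10, G+C=9 → Tm = 2(10)+4(9) = 56°C
Primer B: A+T=4, G+C=9 → Tm = 2(4)+4(9) = 44°C
56°C vs 44°C → primer A is higher.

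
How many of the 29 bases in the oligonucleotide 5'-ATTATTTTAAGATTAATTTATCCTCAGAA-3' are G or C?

A=11, T=13, G=2, C=3
Total G or C: 2 + 3 = 5

5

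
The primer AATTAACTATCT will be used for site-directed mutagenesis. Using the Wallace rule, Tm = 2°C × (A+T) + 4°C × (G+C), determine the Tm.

28°C

T=5, A=5, C=2, G=0
A+T = 10, G+C = 2
Tm = 2×10 + 4×2 = 28°C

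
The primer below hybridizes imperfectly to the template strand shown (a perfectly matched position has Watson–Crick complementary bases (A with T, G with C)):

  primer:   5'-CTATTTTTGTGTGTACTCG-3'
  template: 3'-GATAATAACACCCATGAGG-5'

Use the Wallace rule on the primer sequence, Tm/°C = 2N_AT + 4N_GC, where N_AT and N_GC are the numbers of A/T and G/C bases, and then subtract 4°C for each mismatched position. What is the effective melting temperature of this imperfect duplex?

Primer base counts: A=2, T=10, G=4, C=3 → A+T=12, G+C=7
Perfect-match Tm = 2(12) + 4(7) = 24 + 28 = 52°C
Mismatches (positions where the bases are not complementary): 3 (at positions 6, 12, 19)
Effective Tm = 52 − 3×4 = 52 − 12 = 40°C

40°C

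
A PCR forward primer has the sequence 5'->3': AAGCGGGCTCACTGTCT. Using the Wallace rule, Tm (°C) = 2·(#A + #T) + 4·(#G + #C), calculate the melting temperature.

54°C

Base counts: G=5, T=4, A=3, C=5
AT pairs contribute 7, GC pairs contribute 10.
Tm = 2(7) + 4(10) = 14 + 40 = 54°C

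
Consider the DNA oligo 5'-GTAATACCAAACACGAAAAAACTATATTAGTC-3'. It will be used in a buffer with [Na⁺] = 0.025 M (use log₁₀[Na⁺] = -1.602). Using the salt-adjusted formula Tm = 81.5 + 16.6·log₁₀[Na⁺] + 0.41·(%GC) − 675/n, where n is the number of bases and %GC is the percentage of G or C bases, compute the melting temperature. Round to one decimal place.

Length n = 32. C=6, T=7, G=3, A=16
G+C = 9, so %GC = 9/32 × 100 = 28.125%
Salt term: 16.6 × (-1.602) = -26.593
GC term: 0.41 × 28.125 = 11.531; length term: −675/32 = −21.094
Tm = 81.5 + (-26.593) + 11.531 − 21.094 = 45.344 → 45.3°C

45.3°C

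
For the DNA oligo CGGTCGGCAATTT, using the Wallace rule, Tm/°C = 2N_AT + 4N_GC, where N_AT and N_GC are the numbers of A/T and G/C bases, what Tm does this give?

Base counts: A=2, C=3, G=4, T=4
A+T = 6, G+C = 7
Tm = 4·7 + 2·6 = 28 + 12 = 40°C

40°C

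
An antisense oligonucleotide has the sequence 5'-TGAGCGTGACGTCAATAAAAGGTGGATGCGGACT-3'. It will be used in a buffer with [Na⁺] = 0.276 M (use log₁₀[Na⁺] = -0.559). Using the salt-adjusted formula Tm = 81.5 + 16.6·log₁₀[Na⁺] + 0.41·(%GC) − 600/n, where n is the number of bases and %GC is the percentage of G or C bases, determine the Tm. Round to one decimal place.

Length n = 34. Base counts: T=7, A=10, C=5, G=12
G+C = 17, so %GC = 17/34 × 100 = 50%
Salt term: 16.6 × (-0.559) = -9.279
GC term: 0.41 × 50 = 20.5; length term: −600/34 = −17.647
Tm = 81.5 + (-9.279) + 20.5 − 17.647 = 75.074 → 75.1°C

75.1°C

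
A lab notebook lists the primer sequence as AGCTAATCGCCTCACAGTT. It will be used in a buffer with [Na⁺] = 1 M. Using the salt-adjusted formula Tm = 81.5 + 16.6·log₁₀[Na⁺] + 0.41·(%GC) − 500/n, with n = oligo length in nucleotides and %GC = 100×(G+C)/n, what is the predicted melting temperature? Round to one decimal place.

Length n = 19. G=3, T=5, C=6, A=5
G+C = 9, so %GC = 9/19 × 100 = 47.368%
Salt term: 16.6 × (0) = 0
GC term: 0.41 × 47.368 = 19.421; length term: −500/19 = −26.316
Tm = 81.5 + (0) + 19.421 − 26.316 = 74.605 → 74.6°C

74.6°C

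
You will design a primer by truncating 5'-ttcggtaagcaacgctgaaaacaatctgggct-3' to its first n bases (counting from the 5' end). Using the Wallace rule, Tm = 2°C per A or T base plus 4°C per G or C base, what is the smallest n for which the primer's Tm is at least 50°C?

First 16 bases: TTCGGTAAGCAACGCT → Tm = 48°C (< 50°C)
First 17 bases: TTCGGTAAGCAACGCTG → Tm = 52°C (≥ 50°C)
Since every base adds ≥2°C, Tm only increases with n, so the threshold is first crossed at n = 17.

n = 17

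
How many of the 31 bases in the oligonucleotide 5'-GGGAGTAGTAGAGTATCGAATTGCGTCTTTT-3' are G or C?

Base counts: G=10, C=3, T=11, A=7
G+C = 10 + 3 = 13

13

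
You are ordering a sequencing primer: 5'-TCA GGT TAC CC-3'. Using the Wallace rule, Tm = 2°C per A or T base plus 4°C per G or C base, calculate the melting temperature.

34°C

C=4, T=3, A=2, G=2
A+T = 5, G+C = 6
Tm = 2(5) + 4(6) = 10 + 24 = 34°C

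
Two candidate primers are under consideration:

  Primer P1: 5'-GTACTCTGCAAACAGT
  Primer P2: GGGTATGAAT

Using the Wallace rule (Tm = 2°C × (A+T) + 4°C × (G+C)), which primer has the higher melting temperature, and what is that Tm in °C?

Primer P1, 46°C

Primer P1: A+T=9, G+C=7 → Tm = 2(9)+4(7) = 46°C
Primer P2: A+T=6, G+C=4 → Tm = 2(6)+4(4) = 28°C
46°C vs 28°C → primer P1 is higher.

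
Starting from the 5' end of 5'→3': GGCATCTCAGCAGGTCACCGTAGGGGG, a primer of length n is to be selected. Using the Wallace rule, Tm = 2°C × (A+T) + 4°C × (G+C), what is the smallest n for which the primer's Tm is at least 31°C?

n = 10

First 9 bases: GGCATCTCA → Tm = 28°C (< 31°C)
First 10 bases: GGCATCTCAG → Tm = 32°C (≥ 31°C)
Each additional base adds 2°C (A/T) or 4°C (G/C), so Tm is non-decreasing in n; n = 10 is the first length to reach 31°C.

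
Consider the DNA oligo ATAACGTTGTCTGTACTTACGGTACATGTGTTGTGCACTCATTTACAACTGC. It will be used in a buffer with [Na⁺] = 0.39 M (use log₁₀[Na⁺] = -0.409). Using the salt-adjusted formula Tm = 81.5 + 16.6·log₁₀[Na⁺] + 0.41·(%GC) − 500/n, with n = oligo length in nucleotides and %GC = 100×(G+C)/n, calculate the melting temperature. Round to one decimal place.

Length n = 52. A=12, C=11, T=19, G=10
G+C = 21, so %GC = 21/52 × 100 = 40.385%
Salt term: 16.6 × (-0.409) = -6.789
GC term: 0.41 × 40.385 = 16.558; length term: −500/52 = −9.615
Tm = 81.5 + (-6.789) + 16.558 − 9.615 = 81.654 → 81.7°C

81.7°C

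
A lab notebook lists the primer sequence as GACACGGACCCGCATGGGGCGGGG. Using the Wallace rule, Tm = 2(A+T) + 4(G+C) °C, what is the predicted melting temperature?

86°C

Counting bases: C=7, A=4, T=1, G=12
So N_AT = 5 and N_GC = 19.
Tm = 2×5 + 4×19 = 86°C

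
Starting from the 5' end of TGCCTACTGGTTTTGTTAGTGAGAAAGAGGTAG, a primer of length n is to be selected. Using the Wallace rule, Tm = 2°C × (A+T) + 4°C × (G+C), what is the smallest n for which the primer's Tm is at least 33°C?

First 10 bases: TGCCTACTGG → Tm = 32°C (< 33°C)
First 11 bases: TGCCTACTGGT → Tm = 34°C (≥ 33°C)
Each additional base adds 2°C (A/T) or 4°C (G/C), so Tm is non-decreasing in n; n = 11 is the first length to reach 33°C.

n = 11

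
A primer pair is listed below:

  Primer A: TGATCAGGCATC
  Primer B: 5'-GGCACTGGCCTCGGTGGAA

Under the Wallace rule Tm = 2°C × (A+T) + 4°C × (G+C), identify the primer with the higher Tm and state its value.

Primer B, 64°C

Primer A: A+T=6, G+C=6 → Tm = 2(6)+4(6) = 36°C
Primer B: A+T=6, G+C=13 → Tm = 2(6)+4(13) = 64°C
36°C vs 64°C → primer B is higher.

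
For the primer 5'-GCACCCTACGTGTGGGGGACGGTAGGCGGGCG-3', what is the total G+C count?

24

Base counts: T=4, G=16, C=8, A=4
Total G or C: 16 + 8 = 24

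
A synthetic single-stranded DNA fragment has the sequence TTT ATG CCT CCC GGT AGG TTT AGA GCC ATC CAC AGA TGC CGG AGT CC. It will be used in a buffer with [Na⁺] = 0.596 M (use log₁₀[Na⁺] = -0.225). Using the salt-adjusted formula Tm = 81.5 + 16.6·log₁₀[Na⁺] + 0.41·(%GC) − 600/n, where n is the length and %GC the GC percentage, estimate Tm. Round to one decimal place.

Length n = 47. T=12, G=12, C=14, A=9
G+C = 26, so %GC = 26/47 × 100 = 55.319%
Salt term: 16.6 × (-0.225) = -3.735
GC term: 0.41 × 55.319 = 22.681; length term: −600/47 = −12.766
Tm = 81.5 + (-3.735) + 22.681 − 12.766 = 87.68 → 87.7°C

87.7°C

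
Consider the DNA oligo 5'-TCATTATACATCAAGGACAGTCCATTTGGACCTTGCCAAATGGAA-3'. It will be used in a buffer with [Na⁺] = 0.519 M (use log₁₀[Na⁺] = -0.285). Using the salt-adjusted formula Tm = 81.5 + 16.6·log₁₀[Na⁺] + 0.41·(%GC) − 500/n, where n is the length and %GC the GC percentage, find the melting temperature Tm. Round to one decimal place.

82.1°C

Length n = 45. Counting bases: G=8, C=10, T=12, A=15
G+C = 18, so %GC = 18/45 × 100 = 40%
Salt term: 16.6 × (-0.285) = -4.731
GC term: 0.41 × 40 = 16.4; length term: −500/45 = −11.111
Tm = 81.5 + (-4.731) + 16.4 − 11.111 = 82.058 → 82.1°C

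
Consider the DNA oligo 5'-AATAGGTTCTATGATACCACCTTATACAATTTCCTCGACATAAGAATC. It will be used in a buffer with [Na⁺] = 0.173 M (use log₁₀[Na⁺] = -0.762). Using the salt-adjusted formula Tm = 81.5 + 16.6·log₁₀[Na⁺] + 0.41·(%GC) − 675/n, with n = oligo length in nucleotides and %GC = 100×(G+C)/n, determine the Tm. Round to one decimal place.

Length n = 48. Base counts: T=15, C=11, A=17, G=5
G+C = 16, so %GC = 16/48 × 100 = 33.333%
Salt term: 16.6 × (-0.762) = -12.649
GC term: 0.41 × 33.333 = 13.667; length term: −675/48 = −14.062
Tm = 81.5 + (-12.649) + 13.667 − 14.062 = 68.456 → 68.5°C

68.5°C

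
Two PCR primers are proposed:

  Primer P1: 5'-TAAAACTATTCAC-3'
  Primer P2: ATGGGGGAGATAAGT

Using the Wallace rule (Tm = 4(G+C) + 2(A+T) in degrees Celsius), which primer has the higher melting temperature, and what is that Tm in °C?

Primer P1: A+T=10, G+C=3 → Tm = 2(10)+4(3) = 32°C
Primer P2: A+T=8, G+C=7 → Tm = 2(8)+4(7) = 44°C
32°C vs 44°C → primer P2 is higher.

Primer P2, 44°C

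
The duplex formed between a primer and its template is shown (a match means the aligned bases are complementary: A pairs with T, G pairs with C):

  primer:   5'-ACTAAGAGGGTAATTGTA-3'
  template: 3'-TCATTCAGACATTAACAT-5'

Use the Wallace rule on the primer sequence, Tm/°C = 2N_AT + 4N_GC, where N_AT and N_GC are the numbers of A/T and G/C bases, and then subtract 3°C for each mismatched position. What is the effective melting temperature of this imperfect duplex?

36°C

Primer base counts: A=7, T=5, G=5, C=1 → A+T=12, G+C=6
Perfect-match Tm = 2(12) + 4(6) = 24 + 24 = 48°C
Mismatches (positions where the bases are not complementary): 4 (at positions 2, 7, 8, 9)
Effective Tm = 48 − 4×3 = 48 − 12 = 36°C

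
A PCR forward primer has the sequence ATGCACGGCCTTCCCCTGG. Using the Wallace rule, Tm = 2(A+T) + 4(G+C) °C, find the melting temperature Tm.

64°C

C=8, G=5, A=2, T=4
A+T = 6, G+C = 13
Tm = 2(6) + 4(13) = 12 + 52 = 64°C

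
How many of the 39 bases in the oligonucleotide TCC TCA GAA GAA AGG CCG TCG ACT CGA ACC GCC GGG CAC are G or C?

Scanning the sequence gives T=4, C=14, A=10, G=11.
G+C = 11 + 14 = 25

25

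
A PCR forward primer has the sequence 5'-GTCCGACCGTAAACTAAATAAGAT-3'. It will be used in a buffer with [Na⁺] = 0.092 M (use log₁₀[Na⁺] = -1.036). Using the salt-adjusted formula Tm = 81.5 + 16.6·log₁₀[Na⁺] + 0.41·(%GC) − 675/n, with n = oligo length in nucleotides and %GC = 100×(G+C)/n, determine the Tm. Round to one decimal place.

Length n = 24. Scanning the sequence gives T=5, C=5, G=4, A=10.
G+C = 9, so %GC = 9/24 × 100 = 37.5%
Salt term: 16.6 × (-1.036) = -17.198
GC term: 0.41 × 37.5 = 15.375; length term: −675/24 = −28.125
Tm = 81.5 + (-17.198) + 15.375 − 28.125 = 51.552 → 51.6°C

51.6°C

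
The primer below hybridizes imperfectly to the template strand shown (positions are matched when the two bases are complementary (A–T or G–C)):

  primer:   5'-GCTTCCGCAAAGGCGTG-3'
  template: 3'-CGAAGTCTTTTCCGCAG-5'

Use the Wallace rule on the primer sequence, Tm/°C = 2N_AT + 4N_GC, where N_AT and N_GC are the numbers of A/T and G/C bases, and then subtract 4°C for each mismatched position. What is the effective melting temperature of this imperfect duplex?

Primer base counts: A=3, T=3, G=6, C=5 → A+T=6, G+C=11
Perfect-match Tm = 2(6) + 4(11) = 12 + 44 = 56°C
Mismatches (positions where the bases are not complementary): 3 (at positions 6, 8, 17)
Effective Tm = 56 − 3×4 = 56 − 12 = 44°C

44°C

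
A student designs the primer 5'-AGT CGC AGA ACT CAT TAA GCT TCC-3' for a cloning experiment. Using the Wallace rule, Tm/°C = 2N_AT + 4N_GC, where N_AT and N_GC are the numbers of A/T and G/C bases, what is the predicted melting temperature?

70°C

Scanning the sequence gives C=7, G=4, A=7, T=6.
A+T = 13, G+C = 11
Tm = 2×13 + 4×11 = 70°C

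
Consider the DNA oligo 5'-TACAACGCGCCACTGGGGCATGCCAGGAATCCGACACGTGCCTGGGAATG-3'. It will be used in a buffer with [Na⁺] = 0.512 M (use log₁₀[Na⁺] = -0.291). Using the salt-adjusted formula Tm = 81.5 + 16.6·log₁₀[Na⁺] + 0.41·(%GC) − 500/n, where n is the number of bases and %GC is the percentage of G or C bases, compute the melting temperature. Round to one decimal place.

Length n = 50. Base counts: G=16, C=15, A=12, T=7
G+C = 31, so %GC = 31/50 × 100 = 62%
Salt term: 16.6 × (-0.291) = -4.831
GC term: 0.41 × 62 = 25.42; length term: −500/50 = −10
Tm = 81.5 + (-4.831) + 25.42 − 10 = 92.089 → 92.1°C

92.1°C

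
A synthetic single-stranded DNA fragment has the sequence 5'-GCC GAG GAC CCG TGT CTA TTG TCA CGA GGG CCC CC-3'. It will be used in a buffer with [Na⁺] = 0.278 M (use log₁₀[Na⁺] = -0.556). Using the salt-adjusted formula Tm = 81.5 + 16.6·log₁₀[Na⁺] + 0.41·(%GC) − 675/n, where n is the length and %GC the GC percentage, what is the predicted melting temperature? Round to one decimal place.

Length n = 35. Base counts: A=5, T=6, C=13, G=11
G+C = 24, so %GC = 24/35 × 100 = 68.571%
Salt term: 16.6 × (-0.556) = -9.23
GC term: 0.41 × 68.571 = 28.114; length term: −675/35 = −19.286
Tm = 81.5 + (-9.23) + 28.114 − 19.286 = 81.098 → 81.1°C

81.1°C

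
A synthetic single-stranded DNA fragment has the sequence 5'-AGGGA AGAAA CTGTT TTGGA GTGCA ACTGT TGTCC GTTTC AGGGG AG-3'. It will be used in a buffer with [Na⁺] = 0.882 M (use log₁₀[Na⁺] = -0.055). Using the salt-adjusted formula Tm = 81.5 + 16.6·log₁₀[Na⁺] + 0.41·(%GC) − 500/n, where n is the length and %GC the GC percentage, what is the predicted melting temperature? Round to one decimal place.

90.0°C

Length n = 47. Base counts: C=6, G=17, A=11, T=13
G+C = 23, so %GC = 23/47 × 100 = 48.936%
Salt term: 16.6 × (-0.055) = -0.913
GC term: 0.41 × 48.936 = 20.064; length term: −500/47 = −10.638
Tm = 81.5 + (-0.913) + 20.064 − 10.638 = 90.013 → 90.0°C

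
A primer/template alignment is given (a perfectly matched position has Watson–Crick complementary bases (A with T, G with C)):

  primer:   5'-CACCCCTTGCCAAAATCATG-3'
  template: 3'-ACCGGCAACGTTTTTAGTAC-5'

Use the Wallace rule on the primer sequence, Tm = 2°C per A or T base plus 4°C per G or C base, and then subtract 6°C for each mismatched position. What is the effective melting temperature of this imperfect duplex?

Primer base counts: A=6, T=4, G=2, C=8 → A+T=10, G+C=10
Perfect-match Tm = 2(10) + 4(10) = 20 + 40 = 60°C
Mismatches (positions where the bases are not complementary): 5 (at positions 1, 2, 3, 6, 11)
Effective Tm = 60 − 5×6 = 60 − 30 = 30°C

30°C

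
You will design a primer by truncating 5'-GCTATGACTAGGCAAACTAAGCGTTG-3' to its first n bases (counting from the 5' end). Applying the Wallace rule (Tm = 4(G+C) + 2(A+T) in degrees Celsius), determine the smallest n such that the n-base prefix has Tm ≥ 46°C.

First 15 bases: GCTATGACTAGGCAA → Tm = 44°C (< 46°C)
First 16 bases: GCTATGACTAGGCAAA → Tm = 46°C (≥ 46°C)
Each additional base adds 2°C (A/T) or 4°C (G/C), so Tm is non-decreasing in n; n = 16 is the first length to reach 46°C.

n = 16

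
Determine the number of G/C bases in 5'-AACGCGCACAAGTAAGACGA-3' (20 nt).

10

Base counts: C=5, T=1, A=9, G=5
G+C = 5 + 5 = 10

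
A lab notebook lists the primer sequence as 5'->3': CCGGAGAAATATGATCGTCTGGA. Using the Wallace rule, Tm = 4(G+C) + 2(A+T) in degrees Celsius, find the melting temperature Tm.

68°C

Counting bases: A=7, G=7, T=5, C=4
A+T = 12, G+C = 11
Tm = 2×12 + 4×11 = 68°C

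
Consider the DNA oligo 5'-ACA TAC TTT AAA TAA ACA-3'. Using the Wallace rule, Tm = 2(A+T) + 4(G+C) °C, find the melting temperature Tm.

Counting bases: T=5, C=3, G=0, A=10
So N_AT = 15 and N_GC = 3.
Tm = 2×15 + 4×3 = 42°C

42°C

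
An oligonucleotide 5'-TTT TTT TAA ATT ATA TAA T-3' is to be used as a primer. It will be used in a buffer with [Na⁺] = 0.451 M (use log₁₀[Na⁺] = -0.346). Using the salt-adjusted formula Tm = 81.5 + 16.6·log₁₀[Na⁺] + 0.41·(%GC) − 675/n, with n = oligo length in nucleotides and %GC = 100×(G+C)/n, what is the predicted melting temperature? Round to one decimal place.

40.2°C

Length n = 19. G=0, C=0, A=7, T=12
G+C = 0, so %GC = 0/19 × 100 = 0%
Salt term: 16.6 × (-0.346) = -5.744
GC term: 0.41 × 0 = 0; length term: −675/19 = −35.526
Tm = 81.5 + (-5.744) + 0 − 35.526 = 40.23 → 40.2°C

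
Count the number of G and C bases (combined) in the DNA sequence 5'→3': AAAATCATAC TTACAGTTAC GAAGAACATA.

G=3, A=15, T=7, C=5
G+C = 3 + 5 = 8

8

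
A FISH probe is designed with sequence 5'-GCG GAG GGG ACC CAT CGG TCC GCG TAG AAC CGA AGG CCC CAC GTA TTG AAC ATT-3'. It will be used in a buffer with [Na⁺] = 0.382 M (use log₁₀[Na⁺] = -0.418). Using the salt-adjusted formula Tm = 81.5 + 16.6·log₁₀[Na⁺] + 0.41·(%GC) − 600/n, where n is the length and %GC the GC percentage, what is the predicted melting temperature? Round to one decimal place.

88.5°C

Length n = 54. Scanning the sequence gives C=16, A=13, G=17, T=8.
G+C = 33, so %GC = 33/54 × 100 = 61.111%
Salt term: 16.6 × (-0.418) = -6.939
GC term: 0.41 × 61.111 = 25.056; length term: −600/54 = −11.111
Tm = 81.5 + (-6.939) + 25.056 − 11.111 = 88.506 → 88.5°C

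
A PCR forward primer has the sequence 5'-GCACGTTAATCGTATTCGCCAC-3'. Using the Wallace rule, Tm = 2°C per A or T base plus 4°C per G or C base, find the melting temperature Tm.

66°C

Counting bases: G=4, T=6, A=5, C=7
So N_AT = 11 and N_GC = 11.
Tm = 2×11 + 4×11 = 66°C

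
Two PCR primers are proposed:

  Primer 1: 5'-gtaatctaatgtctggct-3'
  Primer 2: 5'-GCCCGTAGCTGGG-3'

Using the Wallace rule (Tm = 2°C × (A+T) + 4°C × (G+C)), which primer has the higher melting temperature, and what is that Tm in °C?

Primer 1: A+T=11, G+C=7 → Tm = 2(11)+4(7) = 50°C
Primer 2: A+T=3, G+C=10 → Tm = 2(3)+4(10) = 46°C
50°C vs 46°C → primer 1 is higher.

Primer 1, 50°C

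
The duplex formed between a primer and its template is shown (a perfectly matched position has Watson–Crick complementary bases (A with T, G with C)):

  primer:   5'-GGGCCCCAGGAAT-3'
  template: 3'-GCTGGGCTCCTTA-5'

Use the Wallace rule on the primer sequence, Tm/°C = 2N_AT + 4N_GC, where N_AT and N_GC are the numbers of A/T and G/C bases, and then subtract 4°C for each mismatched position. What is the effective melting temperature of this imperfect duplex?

Primer base counts: A=3, T=1, G=5, C=4 → A+T=4, G+C=9
Perfect-match Tm = 2(4) + 4(9) = 8 + 36 = 44°C
Mismatches (positions where the bases are not complementary): 3 (at positions 1, 3, 7)
Effective Tm = 44 − 3×4 = 44 − 12 = 32°C

32°C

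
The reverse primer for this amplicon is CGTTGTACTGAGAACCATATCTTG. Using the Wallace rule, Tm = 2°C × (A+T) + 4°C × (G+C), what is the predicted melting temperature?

68°C

C=5, A=6, T=8, G=5
AT pairs contribute 14, GC pairs contribute 10.
Tm = 4·10 + 2·14 = 40 + 28 = 68°C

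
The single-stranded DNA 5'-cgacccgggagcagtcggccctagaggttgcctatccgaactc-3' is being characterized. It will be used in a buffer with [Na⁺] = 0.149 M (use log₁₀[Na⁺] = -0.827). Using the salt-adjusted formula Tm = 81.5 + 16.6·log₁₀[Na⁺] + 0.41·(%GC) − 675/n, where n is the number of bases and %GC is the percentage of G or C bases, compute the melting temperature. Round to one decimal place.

78.8°C

Length n = 43. C=15, T=7, G=13, A=8
G+C = 28, so %GC = 28/43 × 100 = 65.116%
Salt term: 16.6 × (-0.827) = -13.728
GC term: 0.41 × 65.116 = 26.698; length term: −675/43 = −15.698
Tm = 81.5 + (-13.728) + 26.698 − 15.698 = 78.772 → 78.8°C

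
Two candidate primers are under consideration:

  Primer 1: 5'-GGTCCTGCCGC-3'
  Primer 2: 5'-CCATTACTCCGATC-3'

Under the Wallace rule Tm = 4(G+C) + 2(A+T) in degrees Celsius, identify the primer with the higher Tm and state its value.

Primer 2, 42°C

Primer 1: A+T=2, G+C=9 → Tm = 2(2)+4(9) = 40°C
Primer 2: A+T=7, G+C=7 → Tm = 2(7)+4(7) = 42°C
40°C vs 42°C → primer 2 is higher.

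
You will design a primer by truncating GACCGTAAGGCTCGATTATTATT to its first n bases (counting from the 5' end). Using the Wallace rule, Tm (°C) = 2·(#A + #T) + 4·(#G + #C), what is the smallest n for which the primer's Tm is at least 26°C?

First 8 bases: GACCGTAA → Tm = 24°C (< 26°C)
First 9 bases: GACCGTAAG → Tm = 28°C (≥ 26°C)
Since every base adds ≥2°C, Tm only increases with n, so the threshold is first crossed at n = 9.

n = 9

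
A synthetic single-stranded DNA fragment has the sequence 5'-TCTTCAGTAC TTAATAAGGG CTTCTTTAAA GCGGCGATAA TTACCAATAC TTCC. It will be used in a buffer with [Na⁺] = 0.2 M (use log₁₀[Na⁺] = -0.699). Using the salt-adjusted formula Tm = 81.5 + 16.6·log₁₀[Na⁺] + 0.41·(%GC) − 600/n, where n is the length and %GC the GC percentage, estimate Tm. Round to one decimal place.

Length n = 54. Counting bases: T=18, G=8, C=12, A=16
G+C = 20, so %GC = 20/54 × 100 = 37.037%
Salt term: 16.6 × (-0.699) = -11.603
GC term: 0.41 × 37.037 = 15.185; length term: −600/54 = −11.111
Tm = 81.5 + (-11.603) + 15.185 − 11.111 = 73.971 → 74.0°C

74.0°C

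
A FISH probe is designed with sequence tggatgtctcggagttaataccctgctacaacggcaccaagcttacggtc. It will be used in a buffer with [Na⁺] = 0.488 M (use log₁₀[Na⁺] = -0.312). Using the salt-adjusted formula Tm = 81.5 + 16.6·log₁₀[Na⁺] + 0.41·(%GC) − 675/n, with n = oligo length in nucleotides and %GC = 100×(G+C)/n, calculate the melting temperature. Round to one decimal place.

84.1°C

Length n = 50. Base counts: C=14, A=12, G=12, T=12
G+C = 26, so %GC = 26/50 × 100 = 52%
Salt term: 16.6 × (-0.312) = -5.179
GC term: 0.41 × 52 = 21.32; length term: −675/50 = −13.5
Tm = 81.5 + (-5.179) + 21.32 − 13.5 = 84.141 → 84.1°C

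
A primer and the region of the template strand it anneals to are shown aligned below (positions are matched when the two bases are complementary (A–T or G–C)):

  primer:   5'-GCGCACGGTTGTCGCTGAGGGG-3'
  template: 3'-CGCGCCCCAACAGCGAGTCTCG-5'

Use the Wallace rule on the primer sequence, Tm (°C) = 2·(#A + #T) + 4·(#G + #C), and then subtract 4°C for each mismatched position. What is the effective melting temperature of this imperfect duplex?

Primer base counts: A=2, T=4, G=11, C=5 → A+T=6, G+C=16
Perfect-match Tm = 2(6) + 4(16) = 12 + 64 = 76°C
Mismatches (positions where the bases are not complementary): 5 (at positions 5, 6, 17, 20, 22)
Effective Tm = 76 − 5×4 = 76 − 20 = 56°C

56°C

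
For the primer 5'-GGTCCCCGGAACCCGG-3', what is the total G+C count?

13

G=6, C=7, T=1, A=2
Total G or C: 6 + 7 = 13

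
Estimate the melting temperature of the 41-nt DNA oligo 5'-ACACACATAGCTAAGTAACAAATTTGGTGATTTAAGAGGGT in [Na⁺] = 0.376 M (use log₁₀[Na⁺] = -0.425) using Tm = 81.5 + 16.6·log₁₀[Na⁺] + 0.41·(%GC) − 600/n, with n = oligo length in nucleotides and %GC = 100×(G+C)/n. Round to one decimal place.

Length n = 41. Base counts: T=11, C=5, G=9, A=16
G+C = 14, so %GC = 14/41 × 100 = 34.146%
Salt term: 16.6 × (-0.425) = -7.055
GC term: 0.41 × 34.146 = 14; length term: −600/41 = −14.634
Tm = 81.5 + (-7.055) + 14 − 14.634 = 73.811 → 73.8°C

73.8°C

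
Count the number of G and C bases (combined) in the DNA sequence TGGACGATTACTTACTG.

Counting bases: C=3, T=6, G=4, A=4
G+C = 4 + 3 = 7

7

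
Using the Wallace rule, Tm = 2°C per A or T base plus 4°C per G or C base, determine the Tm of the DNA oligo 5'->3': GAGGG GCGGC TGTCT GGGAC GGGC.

86°C

Counting bases: T=3, G=14, C=5, A=2
AT pairs contribute 5, GC pairs contribute 19.
Tm = 2(5) + 4(19) = 10 + 76 = 86°C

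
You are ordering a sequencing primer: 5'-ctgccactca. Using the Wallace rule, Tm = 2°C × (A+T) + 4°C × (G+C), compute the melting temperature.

32°C

Counting bases: A=2, C=5, G=1, T=2
A+T = 4, G+C = 6
Tm = 4·6 + 2·4 = 24 + 8 = 32°C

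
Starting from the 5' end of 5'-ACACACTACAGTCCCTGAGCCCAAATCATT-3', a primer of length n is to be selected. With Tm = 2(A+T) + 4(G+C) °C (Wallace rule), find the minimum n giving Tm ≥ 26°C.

First 8 bases: ACACACTA → Tm = 22°C (< 26°C)
First 9 bases: ACACACTAC → Tm = 26°C (≥ 26°C)
Since every base adds ≥2°C, Tm only increases with n, so the threshold is first crossed at n = 9.

n = 9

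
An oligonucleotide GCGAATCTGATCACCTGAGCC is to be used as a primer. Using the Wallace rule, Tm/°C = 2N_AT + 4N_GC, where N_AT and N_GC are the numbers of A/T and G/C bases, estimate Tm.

Base counts: A=5, T=4, C=7, G=5
So N_AT = 9 and N_GC = 12.
Tm = 2(9) + 4(12) = 18 + 48 = 66°C

66°C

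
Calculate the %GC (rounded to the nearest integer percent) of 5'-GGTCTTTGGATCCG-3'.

57%

T=5, G=5, A=1, C=3
G+C = 5 + 3 = 8 out of 14 bases
%GC = 8/14 × 100 = 57.14% ≈ 57%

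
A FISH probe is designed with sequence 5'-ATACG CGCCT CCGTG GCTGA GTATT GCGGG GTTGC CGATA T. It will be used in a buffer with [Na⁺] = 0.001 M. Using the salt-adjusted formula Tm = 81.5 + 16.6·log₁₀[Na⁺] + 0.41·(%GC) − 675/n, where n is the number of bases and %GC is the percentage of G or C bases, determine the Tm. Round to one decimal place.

Length n = 41. C=10, T=11, G=14, A=6
G+C = 24, so %GC = 24/41 × 100 = 58.537%
Salt term: 16.6 × (-3) = -49.8
GC term: 0.41 × 58.537 = 24; length term: −675/41 = −16.463
Tm = 81.5 + (-49.8) + 24 − 16.463 = 39.237 → 39.2°C

39.2°C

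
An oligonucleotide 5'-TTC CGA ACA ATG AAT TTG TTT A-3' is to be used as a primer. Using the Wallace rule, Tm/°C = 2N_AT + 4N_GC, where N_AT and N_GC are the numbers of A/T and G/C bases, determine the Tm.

Base counts: T=9, G=3, C=3, A=7
AT pairs contribute 16, GC pairs contribute 6.
Tm = 2(16) + 4(6) = 32 + 24 = 56°C

56°C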